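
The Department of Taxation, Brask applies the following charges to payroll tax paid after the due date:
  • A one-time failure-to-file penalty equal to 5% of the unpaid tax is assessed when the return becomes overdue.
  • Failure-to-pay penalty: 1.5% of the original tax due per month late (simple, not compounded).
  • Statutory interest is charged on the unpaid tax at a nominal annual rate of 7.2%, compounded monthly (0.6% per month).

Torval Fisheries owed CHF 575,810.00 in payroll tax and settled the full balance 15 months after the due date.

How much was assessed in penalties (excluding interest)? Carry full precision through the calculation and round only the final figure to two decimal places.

Failure-to-file penalty: 5% × CHF 575,810.00 = CHF 28,790.50
Failure-to-pay penalty: 15 × 1.5% × CHF 575,810.00 = CHF 129,557.25
Total penalty = CHF 28,790.50 + CHF 129,557.25 = CHF 158,347.75

CHF 158,347.75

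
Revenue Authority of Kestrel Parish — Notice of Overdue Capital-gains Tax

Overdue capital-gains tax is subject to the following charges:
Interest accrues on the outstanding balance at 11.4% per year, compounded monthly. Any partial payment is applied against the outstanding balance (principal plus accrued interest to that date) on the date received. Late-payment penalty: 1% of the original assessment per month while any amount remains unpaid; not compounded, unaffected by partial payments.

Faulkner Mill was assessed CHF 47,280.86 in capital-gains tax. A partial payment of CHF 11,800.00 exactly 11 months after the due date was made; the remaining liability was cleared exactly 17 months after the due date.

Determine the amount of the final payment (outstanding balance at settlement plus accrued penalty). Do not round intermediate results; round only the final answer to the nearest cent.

CHF 51,074.52

Monthly rate = 11.4% ÷ 12 = 0.95%
Balance at month 11: CHF 47,280.8600 × (1 + 0.0095)^11 = CHF 52,463.2177…
After CHF 11,800.00 payment: CHF 52,463.2177… − CHF 11,800.00 = CHF 40,663.2177…
Balance at month 17: CHF 40,663.2177… × (1 + 0.0095)^6 = CHF 43,036.7712…
Penalty: 17 × 1% × CHF 47,280.86 = CHF 8,037.75…
Final settlement = outstanding balance + penalty = CHF 43,036.7712… + CHF 8,037.75… = CHF 51,074.52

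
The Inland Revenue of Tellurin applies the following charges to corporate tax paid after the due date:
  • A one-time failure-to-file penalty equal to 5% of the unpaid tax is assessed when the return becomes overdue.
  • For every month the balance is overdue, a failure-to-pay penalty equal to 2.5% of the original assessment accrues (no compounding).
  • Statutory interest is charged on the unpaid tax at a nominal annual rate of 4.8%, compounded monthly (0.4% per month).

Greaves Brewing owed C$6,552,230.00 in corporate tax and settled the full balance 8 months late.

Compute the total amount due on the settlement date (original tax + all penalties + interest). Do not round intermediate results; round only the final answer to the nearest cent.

Failure-to-file penalty: 5% × C$6,552,230.00 = C$327,611.50
Failure-to-pay penalty = 2.5% × C$6,552,230.00 × 8 mo = C$1,310,446.00
Interest: C$6,552,230.00 × ((1 + 0.004)^8 − 1) = C$6,552,230.00 × 0.0324516… = C$212,630.3600…
Total = C$6,552,230.00 + C$1,638,057.5000 + C$212,630.3600… = C$8,402,917.86

C$8,402,917.86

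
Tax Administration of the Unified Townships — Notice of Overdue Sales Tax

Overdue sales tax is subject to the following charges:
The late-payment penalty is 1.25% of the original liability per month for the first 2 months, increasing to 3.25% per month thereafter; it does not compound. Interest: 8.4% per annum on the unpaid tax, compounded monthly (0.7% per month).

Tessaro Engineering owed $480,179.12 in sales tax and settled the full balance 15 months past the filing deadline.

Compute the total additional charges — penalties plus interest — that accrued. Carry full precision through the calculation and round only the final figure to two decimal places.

Penalty, months 1–2: 2 × 1.25% × $480,179.12 = $12,004.48…
Penalty, months 3–15: 13 × 3.25% × $480,179.12 = $202,875.68…
Interest: $480,179.12 × ((1 + 0.007)^15 − 1) = $480,179.12 × 0.1103044… = $52,965.8666…
Penalties + interest = $214,880.1562 + $52,965.8666… = $267,846.02

$267,846.02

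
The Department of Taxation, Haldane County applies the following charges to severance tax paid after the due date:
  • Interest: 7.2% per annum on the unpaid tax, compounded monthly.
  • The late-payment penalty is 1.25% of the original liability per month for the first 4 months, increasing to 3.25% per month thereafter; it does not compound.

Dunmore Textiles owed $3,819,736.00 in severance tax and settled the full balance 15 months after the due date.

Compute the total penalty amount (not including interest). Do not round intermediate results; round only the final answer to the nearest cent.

$1,556,542.42

Penalty, months 1–4: 4 × 1.25% × $3,819,736.00 = $190,986.80
Penalty, months 5–15: 11 × 3.25% × $3,819,736.00 = $1,365,555.62
Total penalty = $190,986.80 + $1,365,555.62 = $1,556,542.42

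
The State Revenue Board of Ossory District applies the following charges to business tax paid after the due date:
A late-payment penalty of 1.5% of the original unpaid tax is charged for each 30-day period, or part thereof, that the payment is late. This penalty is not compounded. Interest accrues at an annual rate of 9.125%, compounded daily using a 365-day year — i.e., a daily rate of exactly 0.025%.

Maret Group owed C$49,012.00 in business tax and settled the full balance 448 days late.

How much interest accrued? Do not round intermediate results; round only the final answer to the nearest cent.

C$5,807.78

Interest: C$49,012.00 × ((1 + 0.00025)^448 − 1) = C$49,012.00 × 0.11849720… = C$5,807.7850…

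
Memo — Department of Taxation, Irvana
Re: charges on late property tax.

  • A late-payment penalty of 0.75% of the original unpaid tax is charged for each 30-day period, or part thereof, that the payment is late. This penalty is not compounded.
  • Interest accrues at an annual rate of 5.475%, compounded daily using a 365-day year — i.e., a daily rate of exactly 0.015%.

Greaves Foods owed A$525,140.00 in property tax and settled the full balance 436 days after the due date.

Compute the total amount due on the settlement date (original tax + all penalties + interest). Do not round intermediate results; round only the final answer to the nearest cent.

Penalty periods: ⌈436/30⌉ = 15; penalty = 15 × 0.75% × A$525,140.00 = A$59,078.25
Interest: A$525,140.00 × ((1 + 0.00015)^436 − 1) = A$525,140.00 × 0.06758074… = A$35,489.3484…
Total = A$525,140.00 + A$59,078.2500 + A$35,489.3484… = A$619,707.60

A$619,707.60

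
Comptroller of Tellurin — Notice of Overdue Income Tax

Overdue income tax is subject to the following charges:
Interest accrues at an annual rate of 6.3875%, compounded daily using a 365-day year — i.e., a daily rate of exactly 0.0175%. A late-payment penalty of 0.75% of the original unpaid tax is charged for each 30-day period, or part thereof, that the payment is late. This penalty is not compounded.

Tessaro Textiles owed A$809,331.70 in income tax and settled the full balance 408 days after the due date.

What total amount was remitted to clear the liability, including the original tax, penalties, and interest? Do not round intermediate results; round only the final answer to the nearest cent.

Penalty periods: ⌈408/30⌉ = 14; penalty = 14 × 0.75% × A$809,331.70 = A$84,979.83…
Interest: A$809,331.70 × ((1 + 0.000175)^408 − 1) = A$809,331.70 × 0.07400404… = A$59,893.8116…
Total = A$809,331.70 + A$84,979.8285 + A$59,893.8116… = A$954,205.34

A$954,205.34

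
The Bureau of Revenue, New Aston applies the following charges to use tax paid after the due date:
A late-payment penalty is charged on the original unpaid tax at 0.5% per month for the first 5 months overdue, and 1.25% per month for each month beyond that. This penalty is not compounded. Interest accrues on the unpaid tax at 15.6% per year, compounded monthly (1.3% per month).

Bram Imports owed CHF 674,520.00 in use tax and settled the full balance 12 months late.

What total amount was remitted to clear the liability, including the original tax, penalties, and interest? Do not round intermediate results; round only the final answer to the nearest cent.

Penalty, months 1–5: 5 × 0.5% × CHF 674,520.00 = CHF 16,863.00
Penalty, months 6–12: 7 × 1.25% × CHF 674,520.00 = CHF 59,020.50
Interest: CHF 674,520.00 × ((1 + 0.013)^12 − 1) = CHF 674,520.00 × 0.1676518… = CHF 113,084.4761…
Total = CHF 674,520.00 + CHF 75,883.5000 + CHF 113,084.4761… = CHF 863,487.98

CHF 863,487.98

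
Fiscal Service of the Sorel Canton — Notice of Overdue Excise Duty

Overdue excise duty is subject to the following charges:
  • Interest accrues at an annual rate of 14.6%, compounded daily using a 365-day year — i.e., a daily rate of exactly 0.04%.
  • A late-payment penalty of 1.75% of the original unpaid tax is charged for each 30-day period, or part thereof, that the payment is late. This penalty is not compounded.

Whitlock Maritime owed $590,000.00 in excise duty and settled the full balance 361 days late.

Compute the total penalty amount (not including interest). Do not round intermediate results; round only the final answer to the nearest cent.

$134,225.00

Penalty periods: ⌈361/30⌉ = 13; penalty = 13 × 1.75% × $590,000.00 = $134,225.00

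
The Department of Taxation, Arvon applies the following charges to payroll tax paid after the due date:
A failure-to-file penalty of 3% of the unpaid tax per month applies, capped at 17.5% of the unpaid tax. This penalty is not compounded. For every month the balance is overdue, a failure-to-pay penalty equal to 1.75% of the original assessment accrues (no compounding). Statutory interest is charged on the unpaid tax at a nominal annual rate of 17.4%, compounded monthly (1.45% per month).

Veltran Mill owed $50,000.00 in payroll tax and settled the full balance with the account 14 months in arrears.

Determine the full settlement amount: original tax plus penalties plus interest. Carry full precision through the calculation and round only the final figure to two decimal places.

Failure-to-file: 14 × 3% × $50,000.00 = $21,000.00, capped at 17.5% × $50,000.00 = $8,750.00
Failure-to-pay penalty: 14 × 1.75% × $50,000.00 = $12,250.00
Interest: $50,000.00 × ((1 + 0.0145)^14 − 1) = $50,000.00 × 0.2232880… = $11,164.4005…
Total = $50,000.00 + $21,000.0000 + $11,164.4005… = $82,164.40

$82,164.40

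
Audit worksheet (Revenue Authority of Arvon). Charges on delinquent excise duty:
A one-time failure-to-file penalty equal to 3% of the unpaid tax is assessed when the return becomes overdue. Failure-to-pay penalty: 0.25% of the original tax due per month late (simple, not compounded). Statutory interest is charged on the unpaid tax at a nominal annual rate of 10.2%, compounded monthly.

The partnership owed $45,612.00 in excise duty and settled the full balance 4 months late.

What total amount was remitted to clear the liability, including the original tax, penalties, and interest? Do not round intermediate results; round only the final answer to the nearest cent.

Failure-to-file penalty: 3% × $45,612.00 = $1,368.36
Failure-to-pay penalty = 0.25% × $45,612.00 × 4 mo = $456.12
Interest (10.2%/yr ÷ 12 = 0.85%/month): $45,612.00 × ((1 + 0.0085)^4 − 1) = $1,570.6931…
Total = $45,612.00 + $1,824.4800 + $1,570.6931… = $49,007.17

$49,007.17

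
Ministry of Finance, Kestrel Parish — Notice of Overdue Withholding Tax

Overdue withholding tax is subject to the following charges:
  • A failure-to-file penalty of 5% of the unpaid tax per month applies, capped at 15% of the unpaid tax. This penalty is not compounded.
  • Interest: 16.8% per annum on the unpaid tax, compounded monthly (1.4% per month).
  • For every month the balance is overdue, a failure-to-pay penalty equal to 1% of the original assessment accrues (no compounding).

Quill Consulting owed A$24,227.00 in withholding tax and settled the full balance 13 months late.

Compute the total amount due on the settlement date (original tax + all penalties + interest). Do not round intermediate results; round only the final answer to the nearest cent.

A$35,809.95

Failure-to-file: 13 × 5% × A$24,227.00 = A$15,747.55, capped at 15% × A$24,227.00 = A$3,634.05
Failure-to-pay penalty: 13 × 1% × A$24,227.00 = A$3,149.51
Interest: A$24,227.00 × ((1 + 0.014)^13 − 1) = A$24,227.00 × 0.1981010… = A$4,799.3919…
Total = A$24,227.00 + A$6,783.5600 + A$4,799.3919… = A$35,809.95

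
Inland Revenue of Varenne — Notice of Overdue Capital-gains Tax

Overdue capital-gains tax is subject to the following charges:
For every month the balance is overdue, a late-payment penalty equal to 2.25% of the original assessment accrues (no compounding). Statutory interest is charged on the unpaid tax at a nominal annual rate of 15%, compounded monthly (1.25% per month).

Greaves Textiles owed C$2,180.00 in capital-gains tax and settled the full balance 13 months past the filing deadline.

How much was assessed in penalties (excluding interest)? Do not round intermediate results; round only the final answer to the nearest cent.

C$637.65

Late-payment penalty = 2.25% × C$2,180.00 × 13 mo = C$637.65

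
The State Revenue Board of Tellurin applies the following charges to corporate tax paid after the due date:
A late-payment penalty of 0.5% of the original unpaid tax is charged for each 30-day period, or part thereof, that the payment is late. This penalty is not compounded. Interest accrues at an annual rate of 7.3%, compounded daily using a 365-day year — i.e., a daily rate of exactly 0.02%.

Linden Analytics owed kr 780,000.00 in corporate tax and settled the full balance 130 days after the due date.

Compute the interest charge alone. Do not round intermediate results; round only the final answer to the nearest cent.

Interest: kr 780,000.00 × ((1 + 0.0002)^130 − 1) = kr 780,000.00 × 0.02633828… = kr 20,543.8587…

kr 20,543.86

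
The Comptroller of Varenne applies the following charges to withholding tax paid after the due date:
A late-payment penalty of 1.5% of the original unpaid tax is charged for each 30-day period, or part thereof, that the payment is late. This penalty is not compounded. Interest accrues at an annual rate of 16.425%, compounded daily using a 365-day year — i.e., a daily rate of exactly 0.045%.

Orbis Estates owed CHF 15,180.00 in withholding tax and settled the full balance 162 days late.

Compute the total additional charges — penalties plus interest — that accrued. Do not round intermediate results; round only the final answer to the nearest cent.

Penalty periods: ⌈162/30⌉ = 6; penalty = 6 × 1.5% × CHF 15,180.00 = CHF 1,366.20
Interest: CHF 15,180.00 × ((1 + 0.00045)^162 − 1) = CHF 15,180.00 × 0.07560533… = CHF 1,147.6889…
Penalties + interest = CHF 1,366.2000 + CHF 1,147.6889… = CHF 2,513.89

CHF 2,513.89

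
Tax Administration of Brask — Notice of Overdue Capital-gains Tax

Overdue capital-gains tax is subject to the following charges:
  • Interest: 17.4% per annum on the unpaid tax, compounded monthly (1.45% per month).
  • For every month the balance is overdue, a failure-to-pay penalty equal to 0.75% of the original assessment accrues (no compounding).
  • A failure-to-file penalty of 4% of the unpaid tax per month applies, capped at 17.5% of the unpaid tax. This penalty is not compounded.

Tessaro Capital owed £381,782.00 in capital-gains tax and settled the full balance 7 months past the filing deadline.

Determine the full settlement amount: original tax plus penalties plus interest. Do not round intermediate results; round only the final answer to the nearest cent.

Failure-to-file: 7 × 4% × £381,782.00 = £106,898.96, capped at 17.5% × £381,782.00 = £66,811.85
Failure-to-pay penalty: 7 × 0.75% × £381,782.00 = £20,043.56…
Interest: £381,782.00 × ((1 + 0.0145)^7 − 1) = £381,782.00 × 0.1060235… = £40,477.8687…
Total = £381,782.00 + £86,855.4050 + £40,477.8687… = £509,115.27

£509,115.27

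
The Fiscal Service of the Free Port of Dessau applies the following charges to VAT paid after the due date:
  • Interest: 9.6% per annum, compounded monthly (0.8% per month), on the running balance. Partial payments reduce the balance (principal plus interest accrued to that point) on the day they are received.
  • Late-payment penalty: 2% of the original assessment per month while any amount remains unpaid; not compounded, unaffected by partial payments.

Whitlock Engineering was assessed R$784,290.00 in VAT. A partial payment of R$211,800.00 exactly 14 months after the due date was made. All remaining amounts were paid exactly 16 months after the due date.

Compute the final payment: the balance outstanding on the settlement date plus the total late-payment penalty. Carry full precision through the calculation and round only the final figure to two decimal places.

R$926,703.74

Balance at month 14: R$784,290.0000 × (1 + 0.008)^14 = R$876,847.6193…
After R$211,800.00 payment: R$876,847.6193… − R$211,800.00 = R$665,047.6193…
Balance at month 16: R$665,047.6193… × (1 + 0.008)^2 = R$675,730.9442…
Penalty: 16 × 2% × R$784,290.00 = R$250,972.80
Final settlement = outstanding balance + penalty = R$675,730.9442… + R$250,972.80 = R$926,703.74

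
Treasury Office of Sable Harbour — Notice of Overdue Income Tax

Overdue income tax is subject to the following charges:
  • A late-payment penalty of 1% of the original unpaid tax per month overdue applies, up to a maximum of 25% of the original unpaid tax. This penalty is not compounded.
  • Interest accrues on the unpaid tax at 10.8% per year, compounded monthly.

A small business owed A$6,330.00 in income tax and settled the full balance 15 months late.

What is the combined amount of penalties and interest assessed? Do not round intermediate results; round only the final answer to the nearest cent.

A$1,860.04

Penalty: 15 × 1% × A$6,330.00 = A$949.50 (below the 25% cap of A$1,582.50)
Interest (10.8%/yr ÷ 12 = 0.9%/month): A$6,330.00 × ((1 + 0.009)^15 − 1) = A$910.5441…
Penalties + interest = A$949.5000 + A$910.5441… = A$1,860.04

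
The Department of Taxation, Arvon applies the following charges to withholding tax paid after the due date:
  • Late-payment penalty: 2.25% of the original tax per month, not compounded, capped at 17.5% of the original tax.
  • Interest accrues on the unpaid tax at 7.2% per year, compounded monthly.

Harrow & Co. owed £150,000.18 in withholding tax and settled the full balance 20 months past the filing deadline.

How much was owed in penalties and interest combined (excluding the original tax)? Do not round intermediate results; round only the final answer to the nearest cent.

Penalty (uncapped): 20 × 2.25% × £150,000.18 = £67,500.08…; cap = 17.5% × £150,000.18 = £26,250.03… → penalty = £26,250.03…
Interest (7.2%/yr ÷ 12 = 0.6%/month): £150,000.18 × ((1 + 0.006)^20 − 1) = £19,063.9191…
Penalties + interest = £26,250.0315 + £19,063.9191… = £45,313.95

£45,313.95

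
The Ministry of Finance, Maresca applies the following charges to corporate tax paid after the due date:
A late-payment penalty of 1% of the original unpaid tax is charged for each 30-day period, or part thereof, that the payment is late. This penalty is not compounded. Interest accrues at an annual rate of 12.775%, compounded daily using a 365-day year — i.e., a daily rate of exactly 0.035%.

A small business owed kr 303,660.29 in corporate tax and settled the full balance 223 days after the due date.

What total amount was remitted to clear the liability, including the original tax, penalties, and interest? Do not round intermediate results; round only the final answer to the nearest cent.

kr 352,598.78

Penalty periods: ⌈223/30⌉ = 8; penalty = 8 × 1% × kr 303,660.29 = kr 24,292.82…
Interest: kr 303,660.29 × ((1 + 0.00035)^223 − 1) = kr 303,660.29 × 0.08116195… = kr 24,645.6619…
Total = kr 303,660.29 + kr 24,292.8232 + kr 24,645.6619… = kr 352,598.78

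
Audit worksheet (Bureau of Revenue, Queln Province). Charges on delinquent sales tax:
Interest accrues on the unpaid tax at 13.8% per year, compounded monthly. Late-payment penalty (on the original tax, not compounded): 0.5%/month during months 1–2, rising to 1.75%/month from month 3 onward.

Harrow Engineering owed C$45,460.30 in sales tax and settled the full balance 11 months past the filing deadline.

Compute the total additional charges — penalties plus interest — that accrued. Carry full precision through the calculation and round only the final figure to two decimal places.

Penalty, months 1–2: 2 × 0.5% × C$45,460.30 = C$454.60…
Penalty, months 3–11: 9 × 1.75% × C$45,460.30 = C$7,160.00…
Interest (13.8%/yr ÷ 12 = 1.15%/month): C$45,460.30 × ((1 + 0.0115)^11 − 1) = C$6,093.0695…
Penalties + interest = C$7,614.6003… + C$6,093.0695… = C$13,707.67

C$13,707.67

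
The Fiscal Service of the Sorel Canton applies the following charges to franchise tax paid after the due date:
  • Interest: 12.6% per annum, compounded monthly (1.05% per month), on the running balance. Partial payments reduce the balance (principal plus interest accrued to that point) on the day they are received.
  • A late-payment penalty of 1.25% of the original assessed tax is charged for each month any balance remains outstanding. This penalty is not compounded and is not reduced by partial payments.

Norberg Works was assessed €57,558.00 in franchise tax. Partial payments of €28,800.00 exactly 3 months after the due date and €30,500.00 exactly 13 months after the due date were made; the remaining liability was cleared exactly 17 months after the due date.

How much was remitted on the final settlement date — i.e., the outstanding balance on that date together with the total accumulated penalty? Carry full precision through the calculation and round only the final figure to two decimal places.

€15,836.87

Balance at month 3: €57,558.0000 × (1 + 0.0105)^3 = €59,390.1809…
After €28,800.00 payment: €59,390.1809… − €28,800.00 = €30,590.1809…
Balance at month 13: €30,590.1809… × (1 + 0.0105)^10 = €33,958.2440…
After €30,500.00 payment: €33,958.2440… − €30,500.00 = €3,458.2440…
Balance at month 17: €3,458.2440… × (1 + 0.0105)^4 = €3,605.7939…
Penalty: 17 × 1.25% × €57,558.00 = €12,231.08…
Final settlement = outstanding balance + penalty = €3,605.7939… + €12,231.08… = €15,836.87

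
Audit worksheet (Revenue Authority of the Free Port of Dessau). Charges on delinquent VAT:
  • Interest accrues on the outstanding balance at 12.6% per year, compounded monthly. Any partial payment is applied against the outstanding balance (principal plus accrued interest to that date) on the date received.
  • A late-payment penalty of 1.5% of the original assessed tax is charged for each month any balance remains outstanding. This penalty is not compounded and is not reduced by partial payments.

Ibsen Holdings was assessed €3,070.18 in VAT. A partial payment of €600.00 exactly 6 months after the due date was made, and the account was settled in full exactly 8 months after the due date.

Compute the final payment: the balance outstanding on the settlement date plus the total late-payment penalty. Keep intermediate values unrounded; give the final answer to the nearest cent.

Monthly rate = 12.6% ÷ 12 = 1.05%
Balance at month 6: €3,070.1800 × (1 + 0.0105)^6 = €3,268.7503…
After €600.00 payment: €3,268.7503… − €600.00 = €2,668.7503…
Balance at month 8: €2,668.7503… × (1 + 0.0105)^2 = €2,725.0883…
Penalty: 8 × 1.5% × €3,070.18 = €368.42…
Final settlement = outstanding balance + penalty = €2,725.0883… + €368.42… = €3,093.51

€3,093.51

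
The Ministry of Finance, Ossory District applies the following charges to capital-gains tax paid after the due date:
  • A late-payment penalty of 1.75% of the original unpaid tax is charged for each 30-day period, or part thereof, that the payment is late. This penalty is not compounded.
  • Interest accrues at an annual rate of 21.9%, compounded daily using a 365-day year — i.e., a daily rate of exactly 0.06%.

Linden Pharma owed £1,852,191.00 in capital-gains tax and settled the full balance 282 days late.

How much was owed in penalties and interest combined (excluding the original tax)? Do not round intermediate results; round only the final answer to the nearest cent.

£665,486.47

Penalty periods: ⌈282/30⌉ = 10; penalty = 10 × 1.75% × £1,852,191.00 = £324,133.43…
Interest: £1,852,191.00 × ((1 + 0.0006)^282 − 1) = £1,852,191.00 × 0.18429689… = £341,353.0488…
Penalties + interest = £324,133.4250 + £341,353.0488… = £665,486.47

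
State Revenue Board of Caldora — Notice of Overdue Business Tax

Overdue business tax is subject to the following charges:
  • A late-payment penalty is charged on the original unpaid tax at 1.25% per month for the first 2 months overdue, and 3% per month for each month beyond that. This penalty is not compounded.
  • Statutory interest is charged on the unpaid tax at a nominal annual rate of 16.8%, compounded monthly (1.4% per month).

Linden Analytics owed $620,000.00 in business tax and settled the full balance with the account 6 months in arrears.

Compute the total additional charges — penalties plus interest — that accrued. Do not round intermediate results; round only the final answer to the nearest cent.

Penalty, months 1–2: 2 × 1.25% × $620,000.00 = $15,500.00
Penalty, months 3–6: 4 × 3% × $620,000.00 = $74,400.00
Interest: $620,000.00 × ((1 + 0.014)^6 − 1) = $620,000.00 × 0.0869955… = $53,937.1849…
Penalties + interest = $89,900.0000 + $53,937.1849… = $143,837.18

$143,837.18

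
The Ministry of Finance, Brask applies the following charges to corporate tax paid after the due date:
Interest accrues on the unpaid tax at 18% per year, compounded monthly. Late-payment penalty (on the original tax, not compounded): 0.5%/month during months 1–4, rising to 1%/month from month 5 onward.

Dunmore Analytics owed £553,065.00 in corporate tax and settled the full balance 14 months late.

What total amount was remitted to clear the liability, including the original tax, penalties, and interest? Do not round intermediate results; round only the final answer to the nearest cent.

Penalty, months 1–4: 4 × 0.5% × £553,065.00 = £11,061.30
Penalty, months 5–14: 10 × 1% × £553,065.00 = £55,306.50
Interest (18%/yr ÷ 12 = 1.5%/month): £553,065.00 × ((1 + 0.015)^14 − 1) = £128,175.9832…
Total = £553,065.00 + £66,367.8000 + £128,175.9832… = £747,608.78

£747,608.78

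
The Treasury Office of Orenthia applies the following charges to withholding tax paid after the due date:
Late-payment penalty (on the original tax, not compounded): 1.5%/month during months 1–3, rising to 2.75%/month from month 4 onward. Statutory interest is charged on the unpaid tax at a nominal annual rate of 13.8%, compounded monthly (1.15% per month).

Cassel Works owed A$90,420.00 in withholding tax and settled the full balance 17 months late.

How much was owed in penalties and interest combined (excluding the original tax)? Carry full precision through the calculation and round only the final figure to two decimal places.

Penalty, months 1–3: 3 × 1.5% × A$90,420.00 = A$4,068.90
Penalty, months 4–17: 14 × 2.75% × A$90,420.00 = A$34,811.70
Interest: A$90,420.00 × ((1 + 0.0115)^17 − 1) = A$90,420.00 × 0.2145631… = A$19,400.7951…
Penalties + interest = A$38,880.6000 + A$19,400.7951… = A$58,281.40

A$58,281.40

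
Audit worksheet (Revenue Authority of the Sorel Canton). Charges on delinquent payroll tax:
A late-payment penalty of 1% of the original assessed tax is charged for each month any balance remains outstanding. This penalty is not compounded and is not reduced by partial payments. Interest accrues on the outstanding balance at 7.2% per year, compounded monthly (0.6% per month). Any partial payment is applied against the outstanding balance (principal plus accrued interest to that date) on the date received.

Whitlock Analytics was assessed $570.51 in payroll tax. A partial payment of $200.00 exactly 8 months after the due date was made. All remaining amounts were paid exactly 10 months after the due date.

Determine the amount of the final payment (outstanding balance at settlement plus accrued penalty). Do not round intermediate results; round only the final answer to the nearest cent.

$460.32

Balance at month 8: $570.5100 × (1 + 0.006)^8 = $598.4765…
After $200.00 payment: $598.4765… − $200.00 = $398.4765…
Balance at month 10: $398.4765… × (1 + 0.006)^2 = $403.2726…
Penalty: 10 × 1% × $570.51 = $57.05…
Final settlement = outstanding balance + penalty = $403.2726… + $57.05… = $460.32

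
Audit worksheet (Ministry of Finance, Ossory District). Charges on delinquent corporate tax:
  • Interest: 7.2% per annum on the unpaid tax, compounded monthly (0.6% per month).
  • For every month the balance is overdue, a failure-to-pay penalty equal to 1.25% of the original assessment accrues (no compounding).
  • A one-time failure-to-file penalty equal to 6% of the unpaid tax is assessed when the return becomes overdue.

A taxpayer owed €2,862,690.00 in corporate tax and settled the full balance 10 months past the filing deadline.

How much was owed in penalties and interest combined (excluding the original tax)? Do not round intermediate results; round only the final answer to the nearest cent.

€706,071.59

Failure-to-file penalty: 6% × €2,862,690.00 = €171,761.40
Failure-to-pay penalty: 10 × 1.25% × €2,862,690.00 = €357,836.25
Interest: €2,862,690.00 × ((1 + 0.006)^10 − 1) = €2,862,690.00 × 0.0616462… = €176,473.9435…
Penalties + interest = €529,597.6500 + €176,473.9435… = €706,071.59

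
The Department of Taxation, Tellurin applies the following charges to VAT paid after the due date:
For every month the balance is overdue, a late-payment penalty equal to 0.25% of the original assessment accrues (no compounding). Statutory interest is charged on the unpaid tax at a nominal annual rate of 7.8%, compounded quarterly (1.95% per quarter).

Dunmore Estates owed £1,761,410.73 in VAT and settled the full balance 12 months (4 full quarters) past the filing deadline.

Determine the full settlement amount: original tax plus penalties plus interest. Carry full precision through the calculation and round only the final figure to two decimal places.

Late-payment penalty = 0.25% × £1,761,410.73 × 12 mo = £52,842.32…
Interest: £1,761,410.73 × ((1 + 0.0195)^4 − 1) = £1,761,410.73 × 0.0803113… = £141,461.1928…
Total = £1,761,410.73 + £52,842.3219 + £141,461.1928… = £1,955,714.24

£1,955,714.24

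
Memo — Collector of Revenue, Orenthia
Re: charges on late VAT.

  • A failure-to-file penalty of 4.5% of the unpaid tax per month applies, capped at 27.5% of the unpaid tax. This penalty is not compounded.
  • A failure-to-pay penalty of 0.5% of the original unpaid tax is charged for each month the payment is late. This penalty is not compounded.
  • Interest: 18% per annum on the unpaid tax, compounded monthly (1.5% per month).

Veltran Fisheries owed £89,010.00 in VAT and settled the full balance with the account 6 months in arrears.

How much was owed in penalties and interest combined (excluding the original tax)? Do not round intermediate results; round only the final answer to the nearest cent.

Failure-to-file: 6 × 4.5% × £89,010.00 = £24,032.70 (under the 27.5% cap)
Failure-to-pay penalty: 6 × 0.5% × £89,010.00 = £2,670.30
Interest: £89,010.00 × ((1 + 0.015)^6 − 1) = £89,010.00 × 0.0934433… = £8,317.3849…
Penalties + interest = £26,703.0000 + £8,317.3849… = £35,020.38

£35,020.38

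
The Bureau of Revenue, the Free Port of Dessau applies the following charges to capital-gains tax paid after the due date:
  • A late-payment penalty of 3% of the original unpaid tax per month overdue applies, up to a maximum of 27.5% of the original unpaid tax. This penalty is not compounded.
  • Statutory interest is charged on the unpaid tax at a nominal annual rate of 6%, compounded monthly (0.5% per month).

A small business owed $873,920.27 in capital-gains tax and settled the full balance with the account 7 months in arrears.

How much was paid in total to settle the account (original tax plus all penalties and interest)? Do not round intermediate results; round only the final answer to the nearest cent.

Penalty: 7 × 3% × $873,920.27 = $183,523.26… (below the 27.5% cap of $240,328.07…)
Interest: $873,920.27 × ((1 + 0.005)^7 − 1) = $873,920.27 × 0.0355294… = $31,049.8602…
Total = $873,920.27 + $183,523.2567 + $31,049.8602… = $1,088,493.39

$1,088,493.39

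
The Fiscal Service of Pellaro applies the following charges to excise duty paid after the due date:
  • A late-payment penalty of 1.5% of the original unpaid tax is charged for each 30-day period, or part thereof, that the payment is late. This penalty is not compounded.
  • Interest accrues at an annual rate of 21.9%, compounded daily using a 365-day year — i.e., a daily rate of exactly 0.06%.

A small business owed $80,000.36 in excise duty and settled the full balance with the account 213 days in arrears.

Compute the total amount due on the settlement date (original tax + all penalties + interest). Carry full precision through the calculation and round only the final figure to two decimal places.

Penalty periods: ⌈213/30⌉ = 8; penalty = 8 × 1.5% × $80,000.36 = $9,600.04…
Interest: $80,000.36 × ((1 + 0.0006)^213 − 1) = $80,000.36 × 0.13628217… = $10,902.6224…
Total = $80,000.36 + $9,600.0432 + $10,902.6224… = $100,503.03

$100,503.03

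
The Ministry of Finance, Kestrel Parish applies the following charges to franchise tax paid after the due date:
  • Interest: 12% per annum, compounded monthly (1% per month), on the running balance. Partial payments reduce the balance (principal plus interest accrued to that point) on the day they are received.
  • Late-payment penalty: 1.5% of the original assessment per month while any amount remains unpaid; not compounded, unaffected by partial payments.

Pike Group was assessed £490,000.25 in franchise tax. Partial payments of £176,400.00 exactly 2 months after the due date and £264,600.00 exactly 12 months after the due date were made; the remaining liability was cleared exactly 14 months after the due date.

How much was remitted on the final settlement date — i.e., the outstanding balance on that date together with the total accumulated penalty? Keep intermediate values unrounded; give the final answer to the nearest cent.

£197,452.31

Balance at month 2: £490,000.2500 × (1 + 0.01)^2 = £499,849.2550…
After £176,400.00 payment: £499,849.2550… − £176,400.00 = £323,449.2550…
Balance at month 12: £323,449.2550… × (1 + 0.01)^10 = £357,289.2035…
After £264,600.00 payment: £357,289.2035… − £264,600.00 = £92,689.2035…
Balance at month 14: £92,689.2035… × (1 + 0.01)^2 = £94,552.2565…
Penalty: 14 × 1.5% × £490,000.25 = £102,900.05…
Final settlement = outstanding balance + penalty = £94,552.2565… + £102,900.05… = £197,452.31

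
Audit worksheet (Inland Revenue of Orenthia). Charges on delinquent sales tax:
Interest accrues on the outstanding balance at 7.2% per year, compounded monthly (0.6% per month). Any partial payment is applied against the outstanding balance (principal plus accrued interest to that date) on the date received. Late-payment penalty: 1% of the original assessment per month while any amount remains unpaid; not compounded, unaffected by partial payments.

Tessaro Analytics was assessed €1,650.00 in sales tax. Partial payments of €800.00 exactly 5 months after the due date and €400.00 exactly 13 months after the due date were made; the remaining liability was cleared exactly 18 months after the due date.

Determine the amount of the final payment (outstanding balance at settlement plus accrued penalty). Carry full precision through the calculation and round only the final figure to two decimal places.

Balance at month 5: €1,650.0000 × (1 + 0.006)^5 = €1,700.0976…
After €800.00 payment: €1,700.0976… − €800.00 = €900.0976…
Balance at month 13: €900.0976… × (1 + 0.006)^8 = €944.2205…
After €400.00 payment: €944.2205… − €400.00 = €544.2205…
Balance at month 18: €544.2205… × (1 + 0.006)^5 = €560.7442…
Penalty: 18 × 1% × €1,650.00 = €297.00
Final settlement = outstanding balance + penalty = €560.7442… + €297.00 = €857.74

€857.74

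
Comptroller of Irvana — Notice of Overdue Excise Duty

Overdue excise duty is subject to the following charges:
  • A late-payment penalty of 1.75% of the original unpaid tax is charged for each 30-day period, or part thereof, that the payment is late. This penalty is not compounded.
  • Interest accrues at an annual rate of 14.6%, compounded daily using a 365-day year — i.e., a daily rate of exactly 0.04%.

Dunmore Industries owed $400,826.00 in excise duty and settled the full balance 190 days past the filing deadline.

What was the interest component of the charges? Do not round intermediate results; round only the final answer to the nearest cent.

$31,643.68

Interest: $400,826.00 × ((1 + 0.0004)^190 − 1) = $400,826.00 × 0.07894618… = $31,643.6809…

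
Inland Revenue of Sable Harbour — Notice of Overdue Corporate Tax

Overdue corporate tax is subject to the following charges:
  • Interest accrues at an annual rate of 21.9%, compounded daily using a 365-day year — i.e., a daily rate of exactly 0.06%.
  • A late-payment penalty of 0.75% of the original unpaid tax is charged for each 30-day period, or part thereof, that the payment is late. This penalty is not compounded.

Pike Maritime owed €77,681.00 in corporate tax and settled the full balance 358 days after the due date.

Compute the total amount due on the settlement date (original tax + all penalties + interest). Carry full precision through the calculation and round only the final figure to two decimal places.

Penalty periods: ⌈358/30⌉ = 12; penalty = 12 × 0.75% × €77,681.00 = €6,991.29
Interest: €77,681.00 × ((1 + 0.0006)^358 − 1) = €77,681.00 × 0.23953410… = €18,607.2487…
Total = €77,681.00 + €6,991.2900 + €18,607.2487… = €103,279.54

€103,279.54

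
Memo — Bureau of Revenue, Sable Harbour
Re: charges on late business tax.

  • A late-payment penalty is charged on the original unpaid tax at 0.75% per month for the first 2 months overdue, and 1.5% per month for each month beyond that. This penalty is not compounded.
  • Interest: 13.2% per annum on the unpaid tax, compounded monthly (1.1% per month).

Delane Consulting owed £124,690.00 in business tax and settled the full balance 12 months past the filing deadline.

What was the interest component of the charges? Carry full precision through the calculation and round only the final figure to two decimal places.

Interest: £124,690.00 × ((1 + 0.011)^12 − 1) = £124,690.00 × 0.1402862… = £17,492.2858…

£17,492.29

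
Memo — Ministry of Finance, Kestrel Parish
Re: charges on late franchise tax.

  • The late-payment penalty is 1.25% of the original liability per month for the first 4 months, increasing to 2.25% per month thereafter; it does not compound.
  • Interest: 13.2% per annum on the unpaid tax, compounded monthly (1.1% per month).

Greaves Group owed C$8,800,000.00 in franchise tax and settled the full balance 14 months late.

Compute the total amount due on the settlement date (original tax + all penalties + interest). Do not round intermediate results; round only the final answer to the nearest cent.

Penalty, months 1–4: 4 × 1.25% × C$8,800,000.00 = C$440,000.00
Penalty, months 5–14: 10 × 2.25% × C$8,800,000.00 = C$1,980,000.00
Interest: C$8,800,000.00 × ((1 + 0.011)^14 − 1) = C$8,800,000.00 × 0.1655105… = C$1,456,492.1136…
Total = C$8,800,000.00 + C$2,420,000.0000 + C$1,456,492.1136… = C$12,676,492.11

C$12,676,492.11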